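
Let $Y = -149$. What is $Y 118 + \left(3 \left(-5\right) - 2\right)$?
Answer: $-17599$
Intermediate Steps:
$Y 118 + \left(3 \left(-5\right) - 2\right) = \left(-149\right) 118 + \left(3 \left(-5\right) - 2\right) = -17582 - 17 = -17599$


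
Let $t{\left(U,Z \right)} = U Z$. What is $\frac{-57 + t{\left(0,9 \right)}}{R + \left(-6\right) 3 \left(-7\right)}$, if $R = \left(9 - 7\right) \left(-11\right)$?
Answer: $- \frac{57}{104} \approx -0.54808$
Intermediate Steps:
$R = -22$ ($R = 2 \left(-11\right) = -22$)
$\frac{-57 + t{\left(0,9 \right)}}{R + \left(-6\right) 3 \left(-7\right)} = \frac{-57 + 0 \cdot 9}{-22 + \left(-6\right) 3 \left(-7\right)} = \frac{-57 + 0}{-22 - -126} = - \frac{57}{-22 + 126} = - \frac{57}{104}$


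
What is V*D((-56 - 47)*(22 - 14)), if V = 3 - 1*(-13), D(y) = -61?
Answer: -976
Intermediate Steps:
V = 16 (V = 3 + 13 = 16)
V*D((-56 - 47)*(22 - 14)) = 16*(-61) = -976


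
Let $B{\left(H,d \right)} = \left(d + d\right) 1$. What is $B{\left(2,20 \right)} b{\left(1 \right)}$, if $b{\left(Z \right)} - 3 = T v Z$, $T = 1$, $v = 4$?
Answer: $280$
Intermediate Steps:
$B{\left(H,d \right)} = 2 d$ ($B{\left(H,d \right)} = 2 d 1 = 2 d$)
$b{\left(Z \right)} = 3 + 4 Z$ ($b{\left(Z \right)} = 3 + 1 \cdot 4 Z = 3 + 4 Z$)
$B{\left(2,20 \right)} b{\left(1 \right)} = 2 \cdot 20 \left(3 + 4 \cdot 1\right) = 40 \left(3 + 4\right) = 40 \cdot 7 = 280$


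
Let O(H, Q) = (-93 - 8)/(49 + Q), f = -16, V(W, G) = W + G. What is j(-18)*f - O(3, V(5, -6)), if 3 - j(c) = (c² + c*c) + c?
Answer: 481637/48 ≈ 10034.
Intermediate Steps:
V(W, G) = G + W
j(c) = 3 - c - 2*c² (j(c) = 3 - ((c² + c*c) + c) = 3 - ((c² + c²) + c) = 3 - (2*c² + c) = 3 - (c + 2*c²) = 3 + (-c - 2*c²) = 3 - c - 2*c²)
O(H, Q) = -101/(49 + Q)
j(-18)*f - O(3, V(5, -6)) = (3 - 1*(-18) - 2*(-18)²)*(-16) - (-101)/(49 + (-6 + 5)) = (3 + 18 - 2*324)*(-16) - (-101)/(49 - 1) = (3 + 18 - 648)*(-16) - (-101)/48 = -627*(-16) - (-101)/48 = 10032 - 1*(-101/48) = 10032 + 101/48 = 481637/48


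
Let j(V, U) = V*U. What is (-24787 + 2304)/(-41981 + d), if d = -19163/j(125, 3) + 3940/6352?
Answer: 13388626500/25029746969 ≈ 0.53491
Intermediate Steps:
j(V, U) = U*V
d = -30061469/595500 (d = -19163/(3*125) + 3940/6352 = -19163/375 + 3940*(1/6352) = -19163*1/375 + 985/1588 = -19163/375 + 985/1588 = -30061469/595500 ≈ -50.481)
(-24787 + 2304)/(-41981 + d) = (-24787 + 2304)/(-41981 - 30061469/595500) = -22483/(-25029746969/595500) = -22483*(-595500/25029746969) = 13388626500/25029746969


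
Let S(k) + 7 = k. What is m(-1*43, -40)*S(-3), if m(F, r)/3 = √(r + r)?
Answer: -120*I*√5 ≈ -268.33*I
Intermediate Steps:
S(k) = -7 + k
m(F, r) = 3*√2*√r (m(F, r) = 3*√(r + r) = 3*√(2*r) = 3*(√2*√r) = 3*√2*√r)
m(-1*43, -40)*S(-3) = (3*√2*√(-40))*(-7 - 3) = (3*√2*(2*I*√10))*(-10) = (12*I*√5)*(-10) = -120*I*√5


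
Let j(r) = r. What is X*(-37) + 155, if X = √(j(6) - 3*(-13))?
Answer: 155 - 111*√5 ≈ -93.203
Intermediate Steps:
X = 3*√5 (X = √(6 - 3*(-13)) = √(6 + 39) = √45 = 3*√5 ≈ 6.7082)
X*(-37) + 155 = (3*√5)*(-37) + 155 = -111*√5 + 155 = 155 - 111*√5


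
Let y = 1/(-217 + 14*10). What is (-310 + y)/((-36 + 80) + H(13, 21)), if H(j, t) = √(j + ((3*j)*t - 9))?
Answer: -31828/2597 + 7957*√823/28567 ≈ -4.2650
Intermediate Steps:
y = -1/77 (y = 1/(-217 + 140) = 1/(-77) = -1/77 ≈ -0.012987)
H(j, t) = √(-9 + j + 3*j*t) (H(j, t) = √(j + (3*j*t - 9)) = √(j + (-9 + 3*j*t)) = √(-9 + j + 3*j*t))
(-310 + y)/((-36 + 80) + H(13, 21)) = (-310 - 1/77)/((-36 + 80) + √(-9 + 13 + 3*13*21)) = -23871/(77*(44 + √(-9 + 13 + 819))) = -23871/(77*(44 + √823))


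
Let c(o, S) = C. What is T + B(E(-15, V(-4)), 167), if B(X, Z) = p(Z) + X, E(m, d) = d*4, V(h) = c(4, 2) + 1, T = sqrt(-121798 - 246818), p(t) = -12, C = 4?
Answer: 8 + 2*I*sqrt(92154) ≈ 8.0 + 607.14*I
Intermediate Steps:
c(o, S) = 4
T = 2*I*sqrt(92154) (T = sqrt(-368616) = 2*I*sqrt(92154) ≈ 607.14*I)
V(h) = 5 (V(h) = 4 + 1 = 5)
E(m, d) = 4*d
B(X, Z) = -12 + X
T + B(E(-15, V(-4)), 167) = 2*I*sqrt(92154) + (-12 + 4*5) = 2*I*sqrt(92154) + (-12 + 20) = 2*I*sqrt(92154) + 8 = 8 + 2*I*sqrt(92154)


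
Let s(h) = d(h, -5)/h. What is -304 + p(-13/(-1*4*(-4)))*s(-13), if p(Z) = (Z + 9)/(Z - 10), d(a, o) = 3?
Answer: -683303/2249 ≈ -303.83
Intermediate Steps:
p(Z) = (9 + Z)/(-10 + Z)
s(h) = 3/h
-304 + p(-13/(-1*4*(-4)))*s(-13) = -304 + ((9 - 13/(-1*4*(-4)))/(-10 - 13/(-1*4*(-4))))*(3/(-13)) = -304 + ((9 - 13/((-4*(-4))))/(-10 - 13/((-4*(-4)))))*(3*(-1/13)) = -304 + ((9 - 13/16)/(-10 - 13/16))*(-3/13) = -304 + ((131/16)/(-173/16))*(-3/13) = -304 - 16/173*131/16*(-3/13) = -304 - 131/173*(-3/13) = -304 + 393/2249 = -683303/2249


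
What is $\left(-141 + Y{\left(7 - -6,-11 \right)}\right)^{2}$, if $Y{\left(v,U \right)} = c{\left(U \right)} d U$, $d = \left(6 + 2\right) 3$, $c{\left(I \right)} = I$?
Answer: $7634169$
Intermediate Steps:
$d = 24$ ($d = 8 \cdot 3 = 24$)
$Y{\left(v,U \right)} = 24 U^{2}$ ($Y{\left(v,U \right)} = U 24 U = 24 U U = 24 U^{2}$)
$\left(-141 + Y{\left(7 - -6,-11 \right)}\right)^{2} = \left(-141 + 24 \left(-11\right)^{2}\right)^{2} = \left(-141 + 24 \cdot 121\right)^{2} = \left(-141 + 2904\right)^{2} = 2763^{2} = 7634169$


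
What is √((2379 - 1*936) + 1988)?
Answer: √3431 ≈ 58.575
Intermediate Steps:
√((2379 - 1*936) + 1988) = √((2379 - 936) + 1988) = √(1443 + 1988) = √3431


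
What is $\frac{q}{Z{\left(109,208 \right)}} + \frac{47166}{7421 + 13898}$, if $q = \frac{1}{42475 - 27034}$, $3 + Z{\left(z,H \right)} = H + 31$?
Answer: $\frac{171876509935}{77688056244} \approx 2.2124$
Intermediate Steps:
$Z{\left(z,H \right)} = 28 + H$ ($Z{\left(z,H \right)} = -3 + \left(H + 31\right) = -3 + \left(31 + H\right) = 28 + H$)
$q = \frac{1}{15441} \approx 6.4763 \cdot 10^{-5}$
$\frac{q}{Z{\left(109,208 \right)}} + \frac{47166}{7421 + 13898} = \frac{1}{15441 \left(28 + 208\right)} + \frac{47166}{7421 + 13898} = \frac{1}{15441 \cdot 236} + \frac{47166}{21319} = \frac{1}{15441} \cdot \frac{1}{236} + 47166 \cdot \frac{1}{21319} = \frac{1}{3644076} + \frac{47166}{21319} = \frac{171876509935}{77688056244}$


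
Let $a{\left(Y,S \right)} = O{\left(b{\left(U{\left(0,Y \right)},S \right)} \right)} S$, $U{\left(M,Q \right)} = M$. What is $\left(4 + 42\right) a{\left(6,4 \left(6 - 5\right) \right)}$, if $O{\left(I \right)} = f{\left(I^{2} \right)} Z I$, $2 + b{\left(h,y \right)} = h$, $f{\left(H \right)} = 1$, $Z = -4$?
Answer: $1472$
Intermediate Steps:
$b{\left(h,y \right)} = -2 + h$
$O{\left(I \right)} = - 4 I$ ($O{\left(I \right)} = 1 \left(-4\right) I = - 4 I$)
$a{\left(Y,S \right)} = 8 S$ ($a{\left(Y,S \right)} = - 4 \left(-2 + 0\right) S = \left(-4\right) \left(-2\right) S = 8 S$)
$\left(4 + 42\right) a{\left(6,4 \left(6 - 5\right) \right)} = \left(4 + 42\right) 8 \cdot 4 \left(6 - 5\right) = 46 \cdot 8 \cdot 4 \cdot 1 = 46 \cdot 8 \cdot 4 = 46 \cdot 32 = 1472$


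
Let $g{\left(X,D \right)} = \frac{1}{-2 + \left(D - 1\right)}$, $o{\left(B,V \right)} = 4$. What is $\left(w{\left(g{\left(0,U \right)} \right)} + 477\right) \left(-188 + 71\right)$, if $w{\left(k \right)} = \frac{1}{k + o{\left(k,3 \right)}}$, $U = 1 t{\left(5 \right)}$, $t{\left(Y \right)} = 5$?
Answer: $-55835$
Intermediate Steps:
$U = 5$ ($U = 1 \cdot 5 = 5$)
$g{\left(X,D \right)} = \frac{1}{-3 + D}$ ($g{\left(X,D \right)} = \frac{1}{-2 + \left(D - 1\right)} = \frac{1}{-2 + \left(-1 + D\right)} = \frac{1}{-3 + D}$)
$w{\left(k \right)} = \frac{1}{4 + k}$ ($w{\left(k \right)} = \frac{1}{k + 4} = \frac{1}{4 + k}$)
$\left(w{\left(g{\left(0,U \right)} \right)} + 477\right) \left(-188 + 71\right) = \left(\frac{1}{4 + \frac{1}{-3 + 5}} + 477\right) \left(-188 + 71\right) = \left(\frac{1}{4 + \frac{1}{2}} + 477\right) \left(-117\right) = \left(\frac{1}{\frac{9}{2}} + 477\right) \left(-117\right) = \left(\frac{2}{9} + 477\right) \left(-117\right) = \frac{4295}{9} \left(-117\right) = -55835$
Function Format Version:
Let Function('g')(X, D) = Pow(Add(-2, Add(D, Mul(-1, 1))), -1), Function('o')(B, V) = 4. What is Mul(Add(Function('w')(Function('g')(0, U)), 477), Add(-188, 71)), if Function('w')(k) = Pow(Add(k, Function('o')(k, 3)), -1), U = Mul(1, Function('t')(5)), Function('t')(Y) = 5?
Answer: -55835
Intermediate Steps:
U = 5 (U = Mul(1, 5) = 5)
Function('g')(X, D) = Pow(Add(-3, D), -1) (Function('g')(X, D) = Pow(Add(-2, Add(D, -1)), -1) = Pow(Add(-2, Add(-1, D)), -1) = Pow(Add(-3, D), -1))
Function('w')(k) = Pow(Add(4, k), -1) (Function('w')(k) = Pow(Add(k, 4), -1) = Pow(Add(4, k), -1))
Mul(Add(Function('w')(Function('g')(0, U)), 477), Add(-188, 71)) = Mul(Add(Pow(Add(4, Pow(Add(-3, 5), -1)), -1), 477), Add(-188, 71)) = Mul(Add(Pow(Add(4, Pow(2, -1)), -1), 477), -117) = Mul(Add(Pow(Add(4, Rational(1, 2)), -1), 477), -117) = Mul(Add(Pow(Rational(9, 2), -1), 477), -117) = Mul(Add(Rational(2, 9), 477), -117) = Mul(Rational(4295, 9), -117) = -55835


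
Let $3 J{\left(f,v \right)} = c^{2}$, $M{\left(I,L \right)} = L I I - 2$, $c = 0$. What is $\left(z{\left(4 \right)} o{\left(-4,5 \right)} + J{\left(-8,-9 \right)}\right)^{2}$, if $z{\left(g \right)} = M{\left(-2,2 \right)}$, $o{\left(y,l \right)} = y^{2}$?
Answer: $9216$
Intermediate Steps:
$M{\left(I,L \right)} = -2 + L I^{2}$ ($M{\left(I,L \right)} = I L I - 2 = L I^{2} - 2 = -2 + L I^{2}$)
$z{\left(g \right)} = 6$ ($z{\left(g \right)} = -2 + 2 \left(-2\right)^{2} = -2 + 2 \cdot 4 = -2 + 8 = 6$)
$J{\left(f,v \right)} = 0$ ($J{\left(f,v \right)} = \frac{0^{2}}{3} = \frac{1}{3} \cdot 0 = 0$)
$\left(z{\left(4 \right)} o{\left(-4,5 \right)} + J{\left(-8,-9 \right)}\right)^{2} = \left(6 \left(-4\right)^{2} + 0\right)^{2} = \left(6 \cdot 16 + 0\right)^{2} = \left(96 + 0\right)^{2} = 96^{2} = 9216$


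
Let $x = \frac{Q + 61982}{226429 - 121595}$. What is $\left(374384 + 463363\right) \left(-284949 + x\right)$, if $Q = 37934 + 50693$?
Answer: $- \frac{25025339949373179}{104834} \approx -2.3871 \cdot 10^{11}$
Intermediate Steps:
$Q = 88627$
$x = \frac{150609}{104834}$ ($x = \frac{88627 + 61982}{226429 - 121595} = \frac{150609}{104834} \approx 1.4366$)
$\left(374384 + 463363\right) \left(-284949 + x\right) = \left(374384 + 463363\right) \left(-284949 + \frac{150609}{104834}\right) = 837747 \left(- \frac{29872192857}{104834}\right) = - \frac{25025339949373179}{104834}$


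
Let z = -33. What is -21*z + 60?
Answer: 753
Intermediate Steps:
-21*z + 60 = -21*(-33) + 60 = 693 + 60 = 753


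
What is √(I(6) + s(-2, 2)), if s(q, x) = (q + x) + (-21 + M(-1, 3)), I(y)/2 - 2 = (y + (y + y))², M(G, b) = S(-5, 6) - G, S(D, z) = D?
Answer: √627 ≈ 25.040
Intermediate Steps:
M(G, b) = -5 - G
I(y) = 4 + 18*y² (I(y) = 4 + 2*(y + (y + y))² = 4 + 2*(y + 2*y)² = 4 + 2*(3*y)² = 4 + 2*(9*y²) = 4 + 18*y²)
s(q, x) = -25 + q + x (s(q, x) = (q + x) + (-21 + (-5 - 1*(-1))) = (q + x) + (-21 + (-5 + 1)) = (q + x) + (-21 - 4) = (q + x) - 25 = -25 + q + x)
√(I(6) + s(-2, 2)) = √((4 + 18*6²) + (-25 - 2 + 2)) = √((4 + 18*36) - 25) = √((4 + 648) - 25) = √(652 - 25) = √627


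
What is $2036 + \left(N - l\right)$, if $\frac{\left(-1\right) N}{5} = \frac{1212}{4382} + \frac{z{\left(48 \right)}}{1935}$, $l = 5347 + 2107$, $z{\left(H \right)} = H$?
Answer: $- \frac{1531764028}{282639} \approx -5419.5$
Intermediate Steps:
$l = 7454$
$N = - \frac{425926}{282639}$ ($N = - 5 \left(\frac{1212}{4382} + \frac{48}{1935}\right) = - 5 \left(1212 \cdot \frac{1}{4382} + 48 \cdot \frac{1}{1935}\right) = - 5 \left(\frac{606}{2191} + \frac{16}{645}\right) = \left(-5\right) \frac{425926}{1413195} = - \frac{425926}{282639} \approx -1.507$)
$2036 + \left(N - l\right) = 2036 - \frac{2107217032}{282639} = - \frac{1531764028}{282639}$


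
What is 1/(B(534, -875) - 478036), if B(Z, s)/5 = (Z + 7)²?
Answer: 1/985369 ≈ 1.0148e-6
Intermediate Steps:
B(Z, s) = 5*(7 + Z)² (B(Z, s) = 5*(Z + 7)² = 5*(7 + Z)²)
1/(B(534, -875) - 478036) = 1/(5*(7 + 534)² - 478036) = 1/(5*541² - 478036) = 1/(5*292681 - 478036) = 1/(1463405 - 478036) = 1/985369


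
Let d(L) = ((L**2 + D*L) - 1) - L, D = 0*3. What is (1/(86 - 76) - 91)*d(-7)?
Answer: -9999/2 ≈ -4999.5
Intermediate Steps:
D = 0
d(L) = -1 + L**2 - L (d(L) = ((L**2 + 0*L) - 1) - L = ((L**2 + 0) - 1) - L = (L**2 - 1) - L = (-1 + L**2) - L = -1 + L**2 - L)
(1/(86 - 76) - 91)*d(-7) = (1/(86 - 76) - 91)*(-1 + (-7)**2 - 1*(-7)) = (1/10 - 91)*(-1 + 49 + 7) = (1/10 - 91)*55 = -909/10*55 = -9999/2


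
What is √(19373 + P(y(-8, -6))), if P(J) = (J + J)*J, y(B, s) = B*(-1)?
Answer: √19501 ≈ 139.65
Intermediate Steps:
y(B, s) = -B
P(J) = 2*J² (P(J) = (2*J)*J = 2*J²)
√(19373 + P(y(-8, -6))) = √(19373 + 2*(-1*(-8))²) = √(19373 + 2*8²) = √(19373 + 2*64) = √(19373 + 128) = √19501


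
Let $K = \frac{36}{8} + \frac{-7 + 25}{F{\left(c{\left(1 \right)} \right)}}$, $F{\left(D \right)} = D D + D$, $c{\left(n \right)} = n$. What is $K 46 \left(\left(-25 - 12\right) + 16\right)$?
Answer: $-13041$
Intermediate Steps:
$F{\left(D \right)} = D + D^{2}$ ($F{\left(D \right)} = D^{2} + D = D + D^{2}$)
$K = \frac{27}{2}$ ($K = \frac{36}{8} + \frac{-7 + 25}{1 \left(1 + 1\right)} = 36 \cdot \frac{1}{8} + \frac{18}{1 \cdot 2} = \frac{9}{2} + \frac{18}{2} = \frac{9}{2} + 18 \cdot \frac{1}{2} = \frac{9}{2} + 9 = \frac{27}{2} \approx 13.5$)
$K 46 \left(\left(-25 - 12\right) + 16\right) = \frac{27}{2} \cdot 46 \left(\left(-25 - 12\right) + 16\right) = 621 \left(-37 + 16\right) = 621 \left(-21\right) = -13041$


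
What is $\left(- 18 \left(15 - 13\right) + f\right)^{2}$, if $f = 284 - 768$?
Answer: $270400$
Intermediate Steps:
$f = -484$
$\left(- 18 \left(15 - 13\right) + f\right)^{2} = \left(- 18 \left(15 - 13\right) - 484\right)^{2} = \left(\left(-18\right) 2 - 484\right)^{2} = \left(-36 - 484\right)^{2} = \left(-520\right)^{2} = 270400$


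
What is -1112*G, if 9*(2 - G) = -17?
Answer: -38920/9 ≈ -4324.4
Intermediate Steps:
G = 35/9 (G = 2 - 1/9*(-17) = 2 + 17/9 = 35/9 ≈ 3.8889)
-1112*G = -1112*35/9 = -38920/9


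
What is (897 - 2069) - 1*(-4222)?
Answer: 3050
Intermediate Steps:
(897 - 2069) - 1*(-4222) = -1172 + 4222 = 3050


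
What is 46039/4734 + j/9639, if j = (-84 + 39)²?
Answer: 5596991/563346 ≈ 9.9353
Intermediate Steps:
j = 2025 (j = (-45)² = 2025)
46039/4734 + j/9639 = 46039/4734 + 2025/9639 = 46039*(1/4734) + 2025*(1/9639) = 46039/4734 + 25/119 = 5596991/563346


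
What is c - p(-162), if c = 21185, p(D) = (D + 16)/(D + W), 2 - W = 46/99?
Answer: 168265228/7943 ≈ 21184.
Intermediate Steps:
W = 152/99 (W = 2 - 46/99 = 152/99 ≈ 1.5354)
p(D) = (16 + D)/(152/99 + D) (p(D) = (D + 16)/(D + 152/99) = (16 + D)/(152/99 + D))
c - p(-162) = 21185 - 99*(16 - 162)/(152 + 99*(-162)) = 21185 - 99*(-146)/(152 - 16038) = 21185 - 99*(-146)/(-15886) = 21185 - 99*(-1)*(-146)/15886 = 21185 - 1*7227/7943 = 21185 - 7227/7943 = 168265228/7943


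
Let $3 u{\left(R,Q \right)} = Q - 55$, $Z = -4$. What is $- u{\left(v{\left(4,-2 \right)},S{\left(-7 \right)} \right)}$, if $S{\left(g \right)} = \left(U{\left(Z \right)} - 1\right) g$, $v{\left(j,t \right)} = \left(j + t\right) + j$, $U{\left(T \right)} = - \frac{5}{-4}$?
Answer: $\frac{227}{12} \approx 18.917$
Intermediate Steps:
$U{\left(T \right)} = \frac{5}{4}$ ($U{\left(T \right)} = \left(-5\right) \left(- \frac{1}{4}\right) = \frac{5}{4}$)
$v{\left(j,t \right)} = t + 2 j$
$S{\left(g \right)} = \frac{g}{4}$ ($S{\left(g \right)} = \left(\frac{5}{4} - 1\right) g = \frac{g}{4}$)
$u{\left(R,Q \right)} = - \frac{55}{3} + \frac{Q}{3}$ ($u{\left(R,Q \right)} = \frac{Q - 55}{3} = \frac{-55 + Q}{3} = - \frac{55}{3} + \frac{Q}{3}$)
$- u{\left(v{\left(4,-2 \right)},S{\left(-7 \right)} \right)} = - (- \frac{55}{3} + \frac{\frac{1}{4} \left(-7\right)}{3}) = - (- \frac{55}{3} + \frac{1}{3} \left(- \frac{7}{4}\right)) = - (- \frac{55}{3} - \frac{7}{12}) = \left(-1\right) \left(- \frac{227}{12}\right) = \frac{227}{12}$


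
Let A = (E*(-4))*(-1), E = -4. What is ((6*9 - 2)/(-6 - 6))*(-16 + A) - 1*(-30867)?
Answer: 93017/3 ≈ 31006.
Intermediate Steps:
A = -16 (A = -4*(-4)*(-1) = 16*(-1) = -16)
((6*9 - 2)/(-6 - 6))*(-16 + A) - 1*(-30867) = ((6*9 - 2)/(-6 - 6))*(-16 - 16) - 1*(-30867) = ((54 - 2)/(-12))*(-32) + 30867 = (52*(-1/12))*(-32) + 30867 = -13/3*(-32) + 30867 = 416/3 + 30867 = 93017/3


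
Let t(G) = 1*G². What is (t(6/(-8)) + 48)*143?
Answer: 111111/16 ≈ 6944.4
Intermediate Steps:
t(G) = G²
(t(6/(-8)) + 48)*143 = ((6/(-8))² + 48)*143 = ((6*(-⅛))² + 48)*143 = ((-¾)² + 48)*143 = (9/16 + 48)*143 = (777/16)*143 = 111111/16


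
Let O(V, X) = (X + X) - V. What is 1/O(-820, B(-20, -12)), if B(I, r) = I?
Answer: 1/780 ≈ 0.0012821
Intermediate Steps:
O(V, X) = -V + 2*X (O(V, X) = 2*X - V = -V + 2*X)
1/O(-820, B(-20, -12)) = 1/(-1*(-820) + 2*(-20)) = 1/(820 - 40) = 1/780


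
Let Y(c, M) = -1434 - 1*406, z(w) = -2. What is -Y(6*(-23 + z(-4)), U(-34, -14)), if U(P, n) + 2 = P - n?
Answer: 1840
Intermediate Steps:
U(P, n) = -2 + P - n (U(P, n) = -2 + (P - n) = -2 + P - n)
Y(c, M) = -1840 (Y(c, M) = -1434 - 406 = -1840)
-Y(6*(-23 + z(-4)), U(-34, -14)) = -1*(-1840) = 1840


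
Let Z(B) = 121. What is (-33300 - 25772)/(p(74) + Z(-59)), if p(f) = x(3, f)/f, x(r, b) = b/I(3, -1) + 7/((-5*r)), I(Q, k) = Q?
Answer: -21856640/44891 ≈ -486.88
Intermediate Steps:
x(r, b) = -7/(5*r) + b/3 (x(r, b) = b/3 + 7/((-5*r)) = b*(⅓) + 7*(-1/(5*r)) = b/3 - 7/(5*r) = -7/(5*r) + b/3)
p(f) = (-7/15 + f/3)/f (p(f) = (-7/5/3 + f/3)/f = (-7/5*⅓ + f/3)/f = (-7/15 + f/3)/f)
(-33300 - 25772)/(p(74) + Z(-59)) = (-33300 - 25772)/((1/15)*(-7 + 5*74)/74 + 121) = -59072/((1/15)*(1/74)*(-7 + 370) + 121) = -59072/((1/15)*(1/74)*363 + 121) = -59072/(121/370 + 121) = -59072/44891/370 = -59072*370/44891 = -21856640/44891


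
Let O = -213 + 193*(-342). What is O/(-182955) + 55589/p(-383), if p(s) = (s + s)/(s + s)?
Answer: 3390117238/60985 ≈ 55589.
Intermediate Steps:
p(s) = 1 (p(s) = (2*s)/((2*s)) = (2*s)*(1/(2*s)) = 1)
O = -66219 (O = -213 - 66006 = -66219)
O/(-182955) + 55589/p(-383) = -66219/(-182955) + 55589/1 = -66219*(-1/182955) + 55589*1 = 22073/60985 + 55589 = 3390117238/60985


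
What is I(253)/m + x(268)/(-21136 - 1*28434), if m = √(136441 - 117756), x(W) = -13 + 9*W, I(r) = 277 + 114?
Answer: -2399/49570 + 391*√18685/18685 ≈ 2.8120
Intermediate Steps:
I(r) = 391
m = √18685 ≈ 136.69
I(253)/m + x(268)/(-21136 - 1*28434) = 391/(√18685) + (-13 + 9*268)/(-21136 - 1*28434) = 391*(√18685/18685) + (-13 + 2412)/(-21136 - 28434) = 391*√18685/18685 + 2399/(-49570) = 391*√18685/18685 + 2399*(-1/49570) = 391*√18685/18685 - 2399/49570 = -2399/49570 + 391*√18685/18685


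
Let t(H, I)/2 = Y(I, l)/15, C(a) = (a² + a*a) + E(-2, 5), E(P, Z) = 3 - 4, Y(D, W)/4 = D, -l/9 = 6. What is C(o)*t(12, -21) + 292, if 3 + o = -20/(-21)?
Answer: 65924/315 ≈ 209.28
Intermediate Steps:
l = -54 (l = -9*6 = -54)
Y(D, W) = 4*D
E(P, Z) = -1
o = -43/21 (o = -3 - 20/(-21) = -3 - 20*(-1/21) = -3 + 20/21 = -43/21 ≈ -2.0476)
C(a) = -1 + 2*a² (C(a) = (a² + a*a) - 1 = (a² + a²) - 1 = 2*a² - 1 = -1 + 2*a²)
t(H, I) = 8*I/15 (t(H, I) = 2*((4*I)/15) = 2*((4*I)*(1/15)) = 2*(4*I/15) = 8*I/15)
C(o)*t(12, -21) + 292 = (-1 + 2*(-43/21)²)*((8/15)*(-21)) + 292 = (-1 + 2*(1849/441))*(-56/5) + 292 = (-1 + 3698/441)*(-56/5) + 292 = (3257/441)*(-56/5) + 292 = -26056/315 + 292 = 65924/315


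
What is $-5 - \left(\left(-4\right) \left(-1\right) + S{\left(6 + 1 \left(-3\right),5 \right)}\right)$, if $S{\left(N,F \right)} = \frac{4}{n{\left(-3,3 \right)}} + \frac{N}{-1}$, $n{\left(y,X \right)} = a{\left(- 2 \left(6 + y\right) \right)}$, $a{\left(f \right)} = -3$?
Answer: $- \frac{14}{3} \approx -4.6667$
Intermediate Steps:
$n{\left(y,X \right)} = -3$
$S{\left(N,F \right)} = - \frac{4}{3} - N$ ($S{\left(N,F \right)} = \frac{4}{-3} + \frac{N}{-1} = 4 \left(- \frac{1}{3}\right) + N \left(-1\right) = - \frac{4}{3} - N$)
$-5 - \left(\left(-4\right) \left(-1\right) + S{\left(6 + 1 \left(-3\right),5 \right)}\right) = -5 - \left(\left(-4\right) \left(-1\right) - \left(\frac{22}{3} - 3\right)\right) = -5 - \left(4 - \frac{13}{3}\right) = -5 - - \frac{1}{3} = -5 + \frac{1}{3} = - \frac{14}{3}$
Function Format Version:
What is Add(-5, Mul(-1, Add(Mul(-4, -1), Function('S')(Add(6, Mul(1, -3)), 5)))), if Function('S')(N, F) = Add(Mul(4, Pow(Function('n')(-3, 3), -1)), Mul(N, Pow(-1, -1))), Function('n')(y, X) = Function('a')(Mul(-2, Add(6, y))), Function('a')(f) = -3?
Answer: Rational(-14, 3) ≈ -4.6667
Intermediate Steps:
Function('n')(y, X) = -3
Function('S')(N, F) = Add(Rational(-4, 3), Mul(-1, N)) (Function('S')(N, F) = Add(Mul(4, Pow(-3, -1)), Mul(N, Pow(-1, -1))) = Add(Mul(4, Rational(-1, 3)), Mul(N, -1)) = Add(Rational(-4, 3), Mul(-1, N)))
Add(-5, Mul(-1, Add(Mul(-4, -1), Function('S')(Add(6, Mul(1, -3)), 5)))) = Add(-5, Mul(-1, Add(Mul(-4, -1), Add(Rational(-4, 3), Mul(-1, Add(6, Mul(1, -3))))))) = Add(-5, Mul(-1, Add(4, Add(Rational(-4, 3), Mul(-1, Add(6, -3)))))) = Add(-5, Mul(-1, Add(4, Add(Rational(-4, 3), Mul(-1, 3))))) = Add(-5, Mul(-1, Add(4, Add(Rational(-4, 3), -3)))) = Add(-5, Mul(-1, Add(4, Rational(-13, 3)))) = Add(-5, Mul(-1, Rational(-1, 3))) = Add(-5, Rational(1, 3)) = Rational(-14, 3)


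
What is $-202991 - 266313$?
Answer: $-469304$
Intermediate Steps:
$-202991 - 266313 = -469304$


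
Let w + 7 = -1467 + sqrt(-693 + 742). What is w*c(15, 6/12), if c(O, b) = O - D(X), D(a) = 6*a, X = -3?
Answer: -48411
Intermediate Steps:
c(O, b) = 18 + O (c(O, b) = O - 6*(-3) = O - 1*(-18) = O + 18 = 18 + O)
w = -1467 (w = -7 + (-1467 + sqrt(-693 + 742)) = -7 + (-1467 + sqrt(49)) = -7 + (-1467 + 7) = -7 - 1460 = -1467)
w*c(15, 6/12) = -1467*(18 + 15) = -1467*33 = -48411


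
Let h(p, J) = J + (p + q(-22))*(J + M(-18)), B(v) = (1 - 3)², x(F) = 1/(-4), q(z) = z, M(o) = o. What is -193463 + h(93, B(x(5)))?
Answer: -194453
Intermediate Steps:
x(F) = -¼
B(v) = 4 (B(v) = (-2)² = 4)
h(p, J) = J + (-22 + p)*(-18 + J) (h(p, J) = J + (p - 22)*(J - 18) = J + (-22 + p)*(-18 + J))
-193463 + h(93, B(x(5))) = -193463 + (396 - 21*4 - 18*93 + 4*93) = -193463 + (396 - 84 - 1674 + 372) = -193463 - 990 = -194453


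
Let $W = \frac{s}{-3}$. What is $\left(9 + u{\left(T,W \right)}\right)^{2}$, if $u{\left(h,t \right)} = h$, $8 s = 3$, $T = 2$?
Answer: $121$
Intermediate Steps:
$s = \frac{3}{8}$ ($s = \frac{1}{8} \cdot 3 = \frac{3}{8} \approx 0.375$)
$W = - \frac{1}{8}$ ($W = \frac{3}{8 \left(-3\right)} = \frac{3}{8} \left(- \frac{1}{3}\right) = - \frac{1}{8} \approx -0.125$)
$\left(9 + u{\left(T,W \right)}\right)^{2} = \left(9 + 2\right)^{2} = 11^{2} = 121$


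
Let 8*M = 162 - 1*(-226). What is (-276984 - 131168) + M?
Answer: -816207/2 ≈ -4.0810e+5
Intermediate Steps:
M = 97/2 (M = (162 - 1*(-226))/8 = (162 + 226)/8 = (⅛)*388 = 97/2 ≈ 48.500)
(-276984 - 131168) + M = (-276984 - 131168) + 97/2 = -408152 + 97/2 = -816207/2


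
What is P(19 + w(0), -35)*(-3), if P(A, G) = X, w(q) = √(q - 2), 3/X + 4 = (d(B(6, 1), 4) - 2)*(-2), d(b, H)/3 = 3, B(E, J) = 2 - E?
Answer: ½ ≈ 0.50000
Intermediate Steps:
d(b, H) = 9 (d(b, H) = 3*3 = 9)
X = -⅙ (X = 3/(-4 + (9 - 2)*(-2)) = 3/(-4 + 7*(-2)) = 3/(-4 - 14) = 3/(-18) = 3*(-1/18) = -⅙ ≈ -0.16667)
w(q) = √(-2 + q)
P(A, G) = -⅙
P(19 + w(0), -35)*(-3) = -⅙*(-3) = ½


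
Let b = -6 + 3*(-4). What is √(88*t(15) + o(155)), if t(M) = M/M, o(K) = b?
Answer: √70 ≈ 8.3666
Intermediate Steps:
b = -18 (b = -6 - 12 = -18)
o(K) = -18
t(M) = 1
√(88*t(15) + o(155)) = √(88*1 - 18) = √(88 - 18) = √70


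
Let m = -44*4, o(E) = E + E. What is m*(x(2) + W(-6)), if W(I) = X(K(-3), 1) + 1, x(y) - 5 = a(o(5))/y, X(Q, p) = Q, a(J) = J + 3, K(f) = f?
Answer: -1672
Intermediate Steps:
o(E) = 2*E
a(J) = 3 + J
x(y) = 5 + 13/y (x(y) = 5 + (3 + 2*5)/y = 5 + (3 + 10)/y = 5 + 13/y)
W(I) = -2 (W(I) = -3 + 1 = -2)
m = -176
m*(x(2) + W(-6)) = -176*((5 + 13/2) - 2) = -176*(23/2 - 2) = -176*19/2 = -1672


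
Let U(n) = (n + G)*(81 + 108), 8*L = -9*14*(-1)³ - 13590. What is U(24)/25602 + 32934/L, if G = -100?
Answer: -257680/12801 ≈ -20.130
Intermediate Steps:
L = -1683 (L = (-9*14*(-1)³ - 13590)/8 = (-126*(-1) - 13590)/8 = (126 - 13590)/8 = (⅛)*(-13464) = -1683)
U(n) = -18900 + 189*n (U(n) = (n - 100)*(81 + 108) = (-100 + n)*189 = -18900 + 189*n)
U(24)/25602 + 32934/L = (-18900 + 189*24)/25602 + 32934/(-1683) = (-18900 + 4536)*(1/25602) + 32934*(-1/1683) = -14364*1/25602 - 998/51 = -2394/4267 - 998/51 = -257680/12801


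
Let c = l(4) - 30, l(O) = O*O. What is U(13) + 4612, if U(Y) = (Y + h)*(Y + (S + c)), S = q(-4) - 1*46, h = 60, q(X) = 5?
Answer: 1546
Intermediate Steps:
l(O) = O**2
c = -14 (c = 4**2 - 30 = 16 - 30 = -14)
S = -41 (S = 5 - 1*46 = 5 - 46 = -41)
U(Y) = (-55 + Y)*(60 + Y) (U(Y) = (Y + 60)*(Y + (-41 - 14)) = (60 + Y)*(Y - 55) = (60 + Y)*(-55 + Y) = (-55 + Y)*(60 + Y))
U(13) + 4612 = (-3300 + 13**2 + 5*13) + 4612 = (-3300 + 169 + 65) + 4612 = -3066 + 4612 = 1546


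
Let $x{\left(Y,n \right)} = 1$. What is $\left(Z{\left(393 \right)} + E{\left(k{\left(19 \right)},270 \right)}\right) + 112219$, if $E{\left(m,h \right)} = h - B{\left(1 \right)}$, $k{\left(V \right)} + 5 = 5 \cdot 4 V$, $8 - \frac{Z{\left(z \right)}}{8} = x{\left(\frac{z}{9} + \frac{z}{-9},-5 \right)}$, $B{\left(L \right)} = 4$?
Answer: $112541$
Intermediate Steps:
$Z{\left(z \right)} = 56$ ($Z{\left(z \right)} = 64 - 8 = 56$)
$k{\left(V \right)} = -5 + 20 V$ ($k{\left(V \right)} = -5 + 5 \cdot 4 V = -5 + 20 V$)
$E{\left(m,h \right)} = -4 + h$ ($E{\left(m,h \right)} = h - 4 = -4 + h$)
$\left(Z{\left(393 \right)} + E{\left(k{\left(19 \right)},270 \right)}\right) + 112219 = \left(56 + \left(-4 + 270\right)\right) + 112219 = \left(56 + 266\right) + 112219 = 322 + 112219 = 112541$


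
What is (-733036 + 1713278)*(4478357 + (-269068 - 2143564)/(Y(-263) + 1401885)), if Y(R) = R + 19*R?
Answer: 6131004882912803306/1396625 ≈ 4.3899e+12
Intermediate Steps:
Y(R) = 20*R
(-733036 + 1713278)*(4478357 + (-269068 - 2143564)/(Y(-263) + 1401885)) = (-733036 + 1713278)*(4478357 + (-269068 - 2143564)/(20*(-263) + 1401885)) = 980242*(4478357 - 2412632/(-5260 + 1401885)) = 980242*(4478357 - 2412632/1396625) = 980242*(6254582932493/1396625) = 6131004882912803306/1396625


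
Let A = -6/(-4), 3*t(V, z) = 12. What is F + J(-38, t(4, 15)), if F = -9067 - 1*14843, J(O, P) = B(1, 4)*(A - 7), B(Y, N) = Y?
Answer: -47831/2 ≈ -23916.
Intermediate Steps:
t(V, z) = 4 (t(V, z) = (⅓)*12 = 4)
A = 3/2 (A = -6*(-¼) = 3/2 ≈ 1.5000)
J(O, P) = -11/2 (J(O, P) = 1*(3/2 - 7) = 1*(-11/2) = -11/2)
F = -23910 (F = -9067 - 14843 = -23910)
F + J(-38, t(4, 15)) = -23910 - 11/2 = -47831/2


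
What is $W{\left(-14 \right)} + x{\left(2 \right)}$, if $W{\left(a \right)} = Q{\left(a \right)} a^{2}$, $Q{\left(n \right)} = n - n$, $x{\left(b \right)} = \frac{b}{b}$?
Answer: $1$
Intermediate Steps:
$x{\left(b \right)} = 1$
$Q{\left(n \right)} = 0$
$W{\left(a \right)} = 0$ ($W{\left(a \right)} = 0 a^{2} = 0$)
$W{\left(-14 \right)} + x{\left(2 \right)} = 0 + 1 = 1$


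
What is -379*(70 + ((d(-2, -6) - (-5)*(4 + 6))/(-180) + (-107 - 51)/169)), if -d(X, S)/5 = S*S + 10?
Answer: -4487739/169 ≈ -26555.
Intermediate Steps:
d(X, S) = -50 - 5*S**2 (d(X, S) = -5*(S*S + 10) = -5*(S**2 + 10) = -5*(10 + S**2) = -50 - 5*S**2)
-379*(70 + ((d(-2, -6) - (-5)*(4 + 6))/(-180) + (-107 - 51)/169)) = -379*(70 + (((-50 - 5*(-6)**2) - (-5)*(4 + 6))/(-180) + (-107 - 51)/169)) = -379*(70 + (((-50 - 5*36) - (-5)*10)*(-1/180) - 158*1/169)) = -379*(70 + (((-50 - 180) - 1*(-50))*(-1/180) - 158/169)) = -379*(70 + ((-230 + 50)*(-1/180) - 158/169)) = -379*(70 + (-180*(-1/180) - 158/169)) = -379*(70 + (1 - 158/169)) = -379*(70 + 11/169) = -379*11841/169 = -4487739/169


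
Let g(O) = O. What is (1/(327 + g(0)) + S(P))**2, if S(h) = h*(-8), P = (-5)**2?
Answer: 4277029201/106929 ≈ 39999.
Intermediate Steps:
P = 25
S(h) = -8*h
(1/(327 + g(0)) + S(P))**2 = (1/(327 + 0) - 8*25)**2 = (1/327 - 200)**2 = (-65399/327)**2 = 4277029201/106929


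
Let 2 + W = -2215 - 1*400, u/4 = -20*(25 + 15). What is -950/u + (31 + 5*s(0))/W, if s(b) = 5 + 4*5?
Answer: 39739/167488 ≈ 0.23726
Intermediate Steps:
u = -3200 (u = 4*(-20*(25 + 15)) = 4*(-20*40) = 4*(-800) = -3200)
s(b) = 25 (s(b) = 5 + 20 = 25)
W = -2617 (W = -2 + (-2215 - 1*400) = -2 + (-2215 - 400) = -2 - 2615 = -2617)
-950/u + (31 + 5*s(0))/W = -950/(-3200) + (31 + 5*25)/(-2617) = -950*(-1/3200) + (31 + 125)*(-1/2617) = 19/64 + 156*(-1/2617) = 19/64 - 156/2617 = 39739/167488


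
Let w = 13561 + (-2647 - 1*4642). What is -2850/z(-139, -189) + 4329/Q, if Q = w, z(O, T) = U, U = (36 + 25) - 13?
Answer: -368071/6272 ≈ -58.685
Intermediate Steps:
U = 48 (U = 61 - 13 = 48)
z(O, T) = 48
w = 6272 (w = 13561 + (-2647 - 4642) = 13561 - 7289 = 6272)
Q = 6272
-2850/z(-139, -189) + 4329/Q = -2850/48 + 4329/6272 = -2850*1/48 + 4329*(1/6272) = -475/8 + 4329/6272 = -368071/6272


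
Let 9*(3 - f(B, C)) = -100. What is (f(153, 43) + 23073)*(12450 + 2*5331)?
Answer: 533589312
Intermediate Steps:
f(B, C) = 127/9 (f(B, C) = 3 - 1/9*(-100) = 3 + 100/9 = 127/9)
(f(153, 43) + 23073)*(12450 + 2*5331) = (127/9 + 23073)*(12450 + 2*5331) = 207784*(12450 + 10662)/9 = (207784/9)*23112 = 533589312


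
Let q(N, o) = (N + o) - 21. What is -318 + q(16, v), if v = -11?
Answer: -334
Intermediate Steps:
q(N, o) = -21 + N + o
-318 + q(16, v) = -318 + (-21 + 16 - 11) = -318 - 16 = -334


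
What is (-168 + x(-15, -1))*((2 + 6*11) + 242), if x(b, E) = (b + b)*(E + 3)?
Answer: -70680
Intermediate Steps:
x(b, E) = 2*b*(3 + E) (x(b, E) = (2*b)*(3 + E) = 2*b*(3 + E))
(-168 + x(-15, -1))*((2 + 6*11) + 242) = (-168 + 2*(-15)*(3 - 1))*((2 + 6*11) + 242) = (-168 + 2*(-15)*2)*((2 + 66) + 242) = (-168 - 60)*(68 + 242) = -228*310 = -70680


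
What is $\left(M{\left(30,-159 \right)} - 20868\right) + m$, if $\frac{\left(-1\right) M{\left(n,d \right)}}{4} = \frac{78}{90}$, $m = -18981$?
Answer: $- \frac{597787}{15} \approx -39852.0$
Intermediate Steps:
$M{\left(n,d \right)} = - \frac{52}{15}$ ($M{\left(n,d \right)} = - 4 \cdot \frac{78}{90} = - 4 \cdot 78 \cdot \frac{1}{90} = \left(-4\right) \frac{13}{15} = - \frac{52}{15}$)
$\left(M{\left(30,-159 \right)} - 20868\right) + m = \left(- \frac{52}{15} - 20868\right) - 18981 = - \frac{313072}{15} - 18981 = - \frac{597787}{15}$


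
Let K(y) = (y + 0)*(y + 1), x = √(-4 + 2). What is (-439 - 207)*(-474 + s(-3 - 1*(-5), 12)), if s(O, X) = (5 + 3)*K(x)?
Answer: 316540 - 5168*I*√2 ≈ 3.1654e+5 - 7308.7*I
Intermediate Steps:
x = I*√2 (x = √(-2) = I*√2 ≈ 1.4142*I)
K(y) = y*(1 + y)
s(O, X) = 8*I*√2*(1 + I*√2) (s(O, X) = (5 + 3)*((I*√2)*(1 + I*√2)) = 8*(I*√2*(1 + I*√2)) = 8*I*√2*(1 + I*√2))
(-439 - 207)*(-474 + s(-3 - 1*(-5), 12)) = (-439 - 207)*(-474 + (-16 + 8*I*√2)) = -646*(-490 + 8*I*√2) = 316540 - 5168*I*√2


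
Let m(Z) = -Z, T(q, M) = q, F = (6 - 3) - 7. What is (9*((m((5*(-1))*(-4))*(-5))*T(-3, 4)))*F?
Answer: 10800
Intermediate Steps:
F = -4 (F = 3 - 7 = -4)
(9*((m((5*(-1))*(-4))*(-5))*T(-3, 4)))*F = (9*((-5*(-1)*(-4)*(-5))*(-3)))*(-4) = (9*((-(-5)*(-4)*(-5))*(-3)))*(-4) = (9*((-1*20*(-5))*(-3)))*(-4) = (9*(-20*(-5)*(-3)))*(-4) = (9*(100*(-3)))*(-4) = (9*(-300))*(-4) = -2700*(-4) = 10800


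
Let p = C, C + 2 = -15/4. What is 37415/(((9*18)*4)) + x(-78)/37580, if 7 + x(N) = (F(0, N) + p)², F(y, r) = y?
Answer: 2812145177/48703680 ≈ 57.740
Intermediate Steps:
C = -23/4 (C = -2 - 15/4 = -23/4 ≈ -5.7500)
p = -23/4 ≈ -5.7500
x(N) = 417/16 (x(N) = -7 + (0 - 23/4)² = -7 + (-23/4)² = -7 + 529/16 = 417/16)
37415/(((9*18)*4)) + x(-78)/37580 = 37415/(((9*18)*4)) + (417/16)/37580 = 37415/((162*4)) + (417/16)*(1/37580) = 37415/648 + 417/601280 = 2812145177/48703680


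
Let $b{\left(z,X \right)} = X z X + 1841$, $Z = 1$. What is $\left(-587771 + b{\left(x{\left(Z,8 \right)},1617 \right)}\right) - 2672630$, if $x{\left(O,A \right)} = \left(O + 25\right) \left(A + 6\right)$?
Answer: $948488236$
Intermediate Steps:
$x{\left(O,A \right)} = \left(6 + A\right) \left(25 + O\right)$ ($x{\left(O,A \right)} = \left(25 + O\right) \left(6 + A\right) = \left(6 + A\right) \left(25 + O\right)$)
$b{\left(z,X \right)} = 1841 + z X^{2}$ ($b{\left(z,X \right)} = z X^{2} + 1841 = 1841 + z X^{2}$)
$\left(-587771 + b{\left(x{\left(Z,8 \right)},1617 \right)}\right) - 2672630 = \left(-587771 + \left(1841 + \left(150 + 6 \cdot 1 + 25 \cdot 8 + 8 \cdot 1\right) 1617^{2}\right)\right) - 2672630 = \left(-587771 + \left(1841 + \left(150 + 6 + 200 + 8\right) 2614689\right)\right) - 2672630 = \left(-587771 + \left(1841 + 364 \cdot 2614689\right)\right) - 2672630 = \left(-587771 + \left(1841 + 951746796\right)\right) - 2672630 = \left(-587771 + 951748637\right) - 2672630 = 951160866 - 2672630 = 948488236$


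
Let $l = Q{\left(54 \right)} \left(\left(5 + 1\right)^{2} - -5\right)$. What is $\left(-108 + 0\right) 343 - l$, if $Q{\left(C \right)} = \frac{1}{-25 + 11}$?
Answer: $- \frac{518575}{14} \approx -37041.0$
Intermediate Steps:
$Q{\left(C \right)} = - \frac{1}{14}$ ($Q{\left(C \right)} = \frac{1}{-14} = - \frac{1}{14}$)
$l = - \frac{41}{14}$ ($l = - \frac{\left(5 + 1\right)^{2} - -5}{14} = - \frac{6^{2} + 5}{14} = - \frac{36 + 5}{14} = \left(- \frac{1}{14}\right) 41 = - \frac{41}{14} \approx -2.9286$)
$\left(-108 + 0\right) 343 - l = \left(-108 + 0\right) 343 - - \frac{41}{14} = \left(-108\right) 343 + \frac{41}{14} = -37044 + \frac{41}{14} = - \frac{518575}{14}$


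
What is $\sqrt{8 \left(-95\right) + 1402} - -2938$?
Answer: $2938 + \sqrt{642} \approx 2963.3$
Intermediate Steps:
$\sqrt{8 \left(-95\right) + 1402} - -2938 = \sqrt{-760 + 1402} + 2938 = \sqrt{642} + 2938 = 2938 + \sqrt{642}$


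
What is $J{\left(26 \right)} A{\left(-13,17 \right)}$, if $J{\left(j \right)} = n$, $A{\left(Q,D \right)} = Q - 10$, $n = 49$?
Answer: $-1127$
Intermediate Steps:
$A{\left(Q,D \right)} = -10 + Q$
$J{\left(j \right)} = 49$
$J{\left(26 \right)} A{\left(-13,17 \right)} = 49 \left(-10 - 13\right) = 49 \left(-23\right) = -1127$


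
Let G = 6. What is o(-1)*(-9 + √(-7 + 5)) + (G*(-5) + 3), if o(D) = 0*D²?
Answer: -27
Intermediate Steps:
o(D) = 0
o(-1)*(-9 + √(-7 + 5)) + (G*(-5) + 3) = 0*(-9 + √(-7 + 5)) + (6*(-5) + 3) = 0*(-9 + √(-2)) + (-30 + 3) = 0*(-9 + I*√2) - 27 = 0 - 27 = -27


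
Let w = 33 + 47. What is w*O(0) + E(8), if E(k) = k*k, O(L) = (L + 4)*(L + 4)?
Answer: 1344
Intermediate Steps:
O(L) = (4 + L)² (O(L) = (4 + L)*(4 + L) = (4 + L)²)
E(k) = k²
w = 80
w*O(0) + E(8) = 80*(4 + 0)² + 8² = 80*4² + 64 = 80*16 + 64 = 1280 + 64 = 1344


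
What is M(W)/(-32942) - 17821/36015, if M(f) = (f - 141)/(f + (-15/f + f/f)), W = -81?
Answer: -18076126316/36524360145 ≈ -0.49491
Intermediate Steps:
M(f) = (-141 + f)/(1 + f - 15/f) (M(f) = (-141 + f)/(f + (-15/f + 1)) = (-141 + f)/(f + (1 - 15/f)) = (-141 + f)/(1 + f - 15/f))
M(W)/(-32942) - 17821/36015 = -81*(-141 - 81)/(-15 - 81 + (-81)²)/(-32942) - 17821/36015 = -81*(-222)/(-15 - 81 + 6561)*(-1/32942) - 17821*1/36015 = -81*(-222)/6465*(-1/32942) - 17821/36015 = -81*1/6465*(-222)*(-1/32942) - 17821/36015 = (5994/2155)*(-1/32942) - 17821/36015 = -2997/35495005 - 17821/36015 = -18076126316/36524360145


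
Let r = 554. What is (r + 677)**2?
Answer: 1515361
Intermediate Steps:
(r + 677)**2 = (554 + 677)**2 = 1231**2 = 1515361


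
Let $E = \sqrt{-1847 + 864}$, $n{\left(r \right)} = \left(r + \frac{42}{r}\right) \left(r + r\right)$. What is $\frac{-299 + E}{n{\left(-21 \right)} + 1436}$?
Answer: $- \frac{299}{2402} + \frac{i \sqrt{983}}{2402} \approx -0.12448 + 0.013053 i$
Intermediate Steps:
$n{\left(r \right)} = 2 r \left(r + \frac{42}{r}\right)$ ($n{\left(r \right)} = \left(r + \frac{42}{r}\right) 2 r = 2 r \left(r + \frac{42}{r}\right)$)
$E = i \sqrt{983}$ ($E = \sqrt{-983} = i \sqrt{983} \approx 31.353 i$)
$\frac{-299 + E}{n{\left(-21 \right)} + 1436} = \frac{-299 + i \sqrt{983}}{\left(84 + 2 \left(-21\right)^{2}\right) + 1436} = \frac{-299 + i \sqrt{983}}{\left(84 + 2 \cdot 441\right) + 1436} = \frac{-299 + i \sqrt{983}}{\left(84 + 882\right) + 1436} = \frac{-299 + i \sqrt{983}}{966 + 1436} = \frac{-299 + i \sqrt{983}}{2402} = \left(-299 + i \sqrt{983}\right) \frac{1}{2402} = - \frac{299}{2402} + \frac{i \sqrt{983}}{2402}$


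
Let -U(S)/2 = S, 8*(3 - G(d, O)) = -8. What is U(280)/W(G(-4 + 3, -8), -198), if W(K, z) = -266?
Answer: 40/19 ≈ 2.1053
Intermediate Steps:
G(d, O) = 4 (G(d, O) = 3 - 1/8*(-8) = 3 + 1 = 4)
U(S) = -2*S
U(280)/W(G(-4 + 3, -8), -198) = -2*280/(-266) = -560*(-1/266) = 40/19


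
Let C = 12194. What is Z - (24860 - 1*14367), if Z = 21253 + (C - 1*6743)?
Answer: 16211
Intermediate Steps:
Z = 26704 (Z = 21253 + (12194 - 1*6743) = 21253 + (12194 - 6743) = 21253 + 5451 = 26704)
Z - (24860 - 1*14367) = 26704 - (24860 - 1*14367) = 26704 - (24860 - 14367) = 26704 - 1*10493 = 26704 - 10493 = 16211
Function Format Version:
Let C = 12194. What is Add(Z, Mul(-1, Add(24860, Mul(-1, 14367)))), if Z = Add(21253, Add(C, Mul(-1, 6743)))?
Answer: 16211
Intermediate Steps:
Z = 26704 (Z = Add(21253, Add(12194, Mul(-1, 6743))) = Add(21253, Add(12194, -6743)) = Add(21253, 5451) = 26704)
Add(Z, Mul(-1, Add(24860, Mul(-1, 14367)))) = Add(26704, Mul(-1, Add(24860, Mul(-1, 14367)))) = Add(26704, Mul(-1, Add(24860, -14367))) = Add(26704, Mul(-1, 10493)) = Add(26704, -10493) = 16211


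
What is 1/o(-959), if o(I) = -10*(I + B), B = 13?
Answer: 1/9460 ≈ 0.00010571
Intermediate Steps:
o(I) = -130 - 10*I (o(I) = -10*(I + 13) = -10*(13 + I) = -130 - 10*I)
1/o(-959) = 1/(-130 - 10*(-959)) = 1/(-130 + 9590) = 1/9460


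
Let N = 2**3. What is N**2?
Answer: 64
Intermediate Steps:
N = 8
N**2 = 8**2 = 64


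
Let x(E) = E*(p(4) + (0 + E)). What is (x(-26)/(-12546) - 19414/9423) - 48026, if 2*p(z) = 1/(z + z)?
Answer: -5047048579189/105085296 ≈ -48028.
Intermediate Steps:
p(z) = 1/(4*z) (p(z) = 1/(2*(z + z)) = 1/(2*((2*z))) = (1/(2*z))/2 = 1/(4*z))
x(E) = E*(1/16 + E) (x(E) = E*((¼)/4 + (0 + E)) = E*((¼)*(¼) + E) = E*(1/16 + E))
(x(-26)/(-12546) - 19414/9423) - 48026 = (-26*(1/16 - 26)/(-12546) - 19414/9423) - 48026 = (-26*(-415/16)*(-1/12546) - 19414*1/9423) - 48026 = ((5395/8)*(-1/12546) - 19414/9423) - 48026 = (-5395/100368 - 19414/9423) - 48026 = -222153493/105085296 - 48026 = -5047048579189/105085296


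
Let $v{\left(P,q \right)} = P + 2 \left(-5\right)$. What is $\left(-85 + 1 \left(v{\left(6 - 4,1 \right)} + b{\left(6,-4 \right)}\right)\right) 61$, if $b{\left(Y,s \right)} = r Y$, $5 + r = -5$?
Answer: $-9333$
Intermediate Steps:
$r = -10$ ($r = -5 - 5 = -10$)
$b{\left(Y,s \right)} = - 10 Y$
$v{\left(P,q \right)} = -10 + P$ ($v{\left(P,q \right)} = P - 10 = -10 + P$)
$\left(-85 + 1 \left(v{\left(6 - 4,1 \right)} + b{\left(6,-4 \right)}\right)\right) 61 = \left(-85 + 1 \left(\left(-10 + \left(6 - 4\right)\right) - 60\right)\right) 61 = \left(-85 + 1 \left(\left(-10 + 2\right) - 60\right)\right) 61 = \left(-85 + 1 \left(-8 - 60\right)\right) 61 = \left(-85 + 1 \left(-68\right)\right) 61 = \left(-85 - 68\right) 61 = \left(-153\right) 61 = -9333$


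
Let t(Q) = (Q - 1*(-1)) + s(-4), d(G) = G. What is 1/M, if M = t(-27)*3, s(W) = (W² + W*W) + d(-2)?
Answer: 1/12 ≈ 0.083333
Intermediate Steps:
s(W) = -2 + 2*W² (s(W) = (W² + W*W) - 2 = (W² + W²) - 2 = 2*W² - 2 = -2 + 2*W²)
t(Q) = 31 + Q (t(Q) = (Q - 1*(-1)) + (-2 + 2*(-4)²) = (Q + 1) + (-2 + 2*16) = (1 + Q) + (-2 + 32) = (1 + Q) + 30 = 31 + Q)
M = 12 (M = (31 - 27)*3 = 4*3 = 12)
1/M = 1/12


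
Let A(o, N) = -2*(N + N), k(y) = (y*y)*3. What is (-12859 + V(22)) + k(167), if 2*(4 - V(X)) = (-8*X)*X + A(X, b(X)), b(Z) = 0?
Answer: 72748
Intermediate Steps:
k(y) = 3*y² (k(y) = y²*3 = 3*y²)
A(o, N) = -4*N
V(X) = 4 + 4*X² (V(X) = 4 - ((-8*X)*X - 4*0)/2 = 4 - (-8*X² + 0)/2 = 4 - (-4)*X² = 4 + 4*X²)
(-12859 + V(22)) + k(167) = (-12859 + (4 + 4*22²)) + 3*167² = (-12859 + (4 + 4*484)) + 3*27889 = (-12859 + (4 + 1936)) + 83667 = (-12859 + 1940) + 83667 = -10919 + 83667 = 72748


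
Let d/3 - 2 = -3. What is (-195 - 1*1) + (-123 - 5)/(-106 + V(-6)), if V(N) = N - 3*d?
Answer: -20060/103 ≈ -194.76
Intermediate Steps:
d = -3 (d = 6 + 3*(-3) = 6 - 9 = -3)
V(N) = 9 + N (V(N) = N - 3*(-3) = N + 9 = 9 + N)
(-195 - 1*1) + (-123 - 5)/(-106 + V(-6)) = (-195 - 1*1) + (-123 - 5)/(-106 + (9 - 6)) = (-195 - 1) - 128/(-106 + 3) = -196 - 128/(-103) = -196 - 128*(-1/103) = -196 + 128/103 = -20060/103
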